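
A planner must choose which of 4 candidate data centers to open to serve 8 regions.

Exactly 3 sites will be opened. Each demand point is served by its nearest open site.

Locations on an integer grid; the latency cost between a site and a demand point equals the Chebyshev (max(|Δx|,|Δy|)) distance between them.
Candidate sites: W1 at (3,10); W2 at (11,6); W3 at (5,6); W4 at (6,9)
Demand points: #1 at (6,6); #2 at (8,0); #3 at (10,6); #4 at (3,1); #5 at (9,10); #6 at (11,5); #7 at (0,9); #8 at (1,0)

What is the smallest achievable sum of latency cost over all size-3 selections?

27

Open {W1, W2, W3}.
  #1→W3 1, #2→W2 6, #3→W2 1, #4→W3 5, #5→W2 4, #6→W2 1, #7→W1 3, #8→W3 6  ⇒ total 27.
Compare {W2, W3, W4}: total 28.
Compare {W1, W3, W4}: total 33.
No size-3 selection does better; minimum is 27.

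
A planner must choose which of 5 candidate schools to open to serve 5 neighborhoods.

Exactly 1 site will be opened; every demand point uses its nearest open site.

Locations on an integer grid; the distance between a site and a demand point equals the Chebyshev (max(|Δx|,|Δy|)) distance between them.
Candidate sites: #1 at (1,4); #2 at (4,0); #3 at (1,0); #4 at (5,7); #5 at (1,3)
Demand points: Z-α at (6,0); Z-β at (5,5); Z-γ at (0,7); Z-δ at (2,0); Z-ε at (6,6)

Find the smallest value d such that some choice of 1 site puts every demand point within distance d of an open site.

5

Open {#1}.
  Farthest demand point is Z-α at distance 5 (to #1); all others are ≤ 5.
With {#5} the worst case is 5.
With {#2} the worst case is 7.
No size-1 selection achieves below 5.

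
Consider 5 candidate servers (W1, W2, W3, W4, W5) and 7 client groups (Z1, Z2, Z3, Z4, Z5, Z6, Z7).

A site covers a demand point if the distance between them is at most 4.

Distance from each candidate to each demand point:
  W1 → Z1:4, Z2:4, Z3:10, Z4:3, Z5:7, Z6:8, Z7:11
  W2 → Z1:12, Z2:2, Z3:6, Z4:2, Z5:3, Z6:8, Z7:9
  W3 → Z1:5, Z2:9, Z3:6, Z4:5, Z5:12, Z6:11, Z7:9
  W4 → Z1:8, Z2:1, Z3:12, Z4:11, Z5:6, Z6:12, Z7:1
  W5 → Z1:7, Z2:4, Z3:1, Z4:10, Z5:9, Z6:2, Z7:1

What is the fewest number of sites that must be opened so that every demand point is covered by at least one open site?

3

Coverage sets (demand points within 4 of each site):
  W1: {Z1, Z2, Z4}
  W2: {Z2, Z4, Z5}
  W3: {}
  W4: {Z2, Z7}
  W5: {Z2, Z3, Z6, Z7}
No 2 sites suffice: every size-2 union leaves at least one demand point uncovered.
But {W1, W2, W5} covers everything, so the minimum is 3.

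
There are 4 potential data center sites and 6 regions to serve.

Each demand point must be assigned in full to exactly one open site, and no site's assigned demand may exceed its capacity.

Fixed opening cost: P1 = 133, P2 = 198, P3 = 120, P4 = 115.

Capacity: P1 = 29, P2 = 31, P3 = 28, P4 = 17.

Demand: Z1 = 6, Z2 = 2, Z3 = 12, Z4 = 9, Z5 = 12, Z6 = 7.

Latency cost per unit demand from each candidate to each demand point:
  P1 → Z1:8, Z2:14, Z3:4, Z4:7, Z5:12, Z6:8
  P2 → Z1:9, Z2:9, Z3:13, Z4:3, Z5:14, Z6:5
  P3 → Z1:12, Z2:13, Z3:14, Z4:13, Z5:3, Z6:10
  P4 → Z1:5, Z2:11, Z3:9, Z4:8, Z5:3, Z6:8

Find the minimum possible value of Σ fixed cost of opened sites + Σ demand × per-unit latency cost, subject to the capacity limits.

544

Open {P1, P3}; cheapest assignment that respects the capacities:
  P1 (cap 29, load 27): Z1, Z3, Z4 — cost 6×8 + 12×4 + 9×7 = 159
  P3 (cap 28, load 21): Z2, Z5, Z6 — cost 2×13 + 12×3 + 7×10 = 132
  Shipping 291, fixed 253 → total 544.
  Any other capacity-feasible assignment to {P1, P3} ships for at least 291.
Compare {P1, P3, P4}: its best feasible assignment gives total 623.
Compare {P2, P3}: its best feasible assignment gives total 656.
Every other set of open sites that can feasibly serve all demand totals ≥ 623 even under its best assignment. Minimum: 544.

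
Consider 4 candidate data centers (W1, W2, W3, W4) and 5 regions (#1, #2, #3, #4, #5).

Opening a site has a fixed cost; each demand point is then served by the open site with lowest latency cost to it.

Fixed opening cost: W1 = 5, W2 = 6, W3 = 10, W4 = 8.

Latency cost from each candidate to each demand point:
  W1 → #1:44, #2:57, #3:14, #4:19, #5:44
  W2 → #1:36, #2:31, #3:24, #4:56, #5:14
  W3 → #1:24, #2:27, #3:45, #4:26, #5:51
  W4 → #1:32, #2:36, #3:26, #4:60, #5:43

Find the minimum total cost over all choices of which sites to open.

119

Open {W1, W2, W3}: assign each demand point to its cheapest open site.
  #1→W3 24, #2→W3 27, #3→W1 14, #4→W1 19, #5→W2 14
  latency cost 98, fixed 21 → total 119.
Compare {W1, W2}: latency cost 114 + fixed 11 = 125.
Compare {W1, W2, W3, W4}: latency cost 98 + fixed 29 = 127.
Compare {W1, W2, W4}: latency cost 110 + fixed 19 = 129.
All other subsets cost ≥ 125. Minimum total cost: 119.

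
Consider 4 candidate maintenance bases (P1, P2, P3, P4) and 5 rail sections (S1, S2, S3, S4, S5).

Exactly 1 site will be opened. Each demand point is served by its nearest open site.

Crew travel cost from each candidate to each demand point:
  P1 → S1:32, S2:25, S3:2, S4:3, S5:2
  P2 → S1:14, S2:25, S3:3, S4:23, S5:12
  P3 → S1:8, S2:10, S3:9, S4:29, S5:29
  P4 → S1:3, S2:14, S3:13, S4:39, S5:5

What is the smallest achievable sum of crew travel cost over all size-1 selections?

Open {P1}.
  S1→P1 32, S2→P1 25, S3→P1 2, S4→P1 3, S5→P1 2  ⇒ total 64.
Compare {P4}: total 74.
Compare {P2}: total 77.
No size-1 selection does better; minimum is 64.

64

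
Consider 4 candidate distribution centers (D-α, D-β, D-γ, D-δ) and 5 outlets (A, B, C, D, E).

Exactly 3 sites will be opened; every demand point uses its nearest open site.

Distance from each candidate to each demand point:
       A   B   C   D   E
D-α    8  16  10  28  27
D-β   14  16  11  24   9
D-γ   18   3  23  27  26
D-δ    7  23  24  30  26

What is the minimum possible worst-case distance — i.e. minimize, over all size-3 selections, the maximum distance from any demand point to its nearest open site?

24

Open {D-α, D-β, D-γ}.
  Farthest demand point is D at distance 24 (to D-β); all others are ≤ 24.
With {D-α, D-β, D-δ} the worst case is 24.
With {D-β, D-γ, D-δ} the worst case is 24.
No size-3 selection achieves below 24.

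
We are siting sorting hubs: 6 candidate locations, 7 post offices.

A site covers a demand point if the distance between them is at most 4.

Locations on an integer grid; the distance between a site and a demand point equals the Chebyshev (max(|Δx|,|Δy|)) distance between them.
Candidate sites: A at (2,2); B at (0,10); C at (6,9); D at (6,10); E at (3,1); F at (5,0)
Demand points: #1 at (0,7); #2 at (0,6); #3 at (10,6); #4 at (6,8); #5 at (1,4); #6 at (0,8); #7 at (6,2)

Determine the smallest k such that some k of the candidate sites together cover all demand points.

3

Coverage sets (demand points within 4 of each site):
  A: {#2, #5, #7}
  B: {#1, #2, #6}
  C: {#3, #4}
  D: {#3, #4}
  E: {#5, #7}
  F: {#5, #7}
No 2 sites suffice: every size-2 union leaves at least one demand point uncovered.
But {A, B, C} covers everything, so the minimum is 3.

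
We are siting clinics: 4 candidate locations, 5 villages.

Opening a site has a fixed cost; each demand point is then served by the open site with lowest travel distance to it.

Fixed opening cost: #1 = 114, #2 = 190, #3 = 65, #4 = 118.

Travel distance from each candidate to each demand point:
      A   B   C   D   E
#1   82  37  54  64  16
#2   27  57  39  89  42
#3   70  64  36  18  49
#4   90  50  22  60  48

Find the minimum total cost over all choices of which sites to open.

302

Open {#3}: assign each demand point to its cheapest open site.
  A→#3 70, B→#3 64, C→#3 36, D→#3 18, E→#3 49
  travel distance 237, fixed 65 → total 302.
Compare {#1, #3}: travel distance 177 + fixed 179 = 356.
Compare {#1}: travel distance 253 + fixed 114 = 367.
Compare {#4}: travel distance 270 + fixed 118 = 388.
All other subsets cost ≥ 356. Minimum total cost: 302.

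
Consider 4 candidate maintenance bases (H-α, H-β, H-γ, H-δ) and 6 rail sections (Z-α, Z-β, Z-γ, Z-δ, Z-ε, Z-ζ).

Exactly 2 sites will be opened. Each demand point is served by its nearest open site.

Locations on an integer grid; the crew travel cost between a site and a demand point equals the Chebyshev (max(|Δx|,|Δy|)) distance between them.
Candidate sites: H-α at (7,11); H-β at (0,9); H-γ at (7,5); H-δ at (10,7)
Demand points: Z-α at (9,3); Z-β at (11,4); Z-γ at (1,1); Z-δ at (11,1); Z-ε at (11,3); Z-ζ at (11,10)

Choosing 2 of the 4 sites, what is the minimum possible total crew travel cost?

Open {H-γ, H-δ}.
  Z-α→H-γ 2, Z-β→H-δ 3, Z-γ→H-γ 6, Z-δ→H-γ 4, Z-ε→H-γ 4, Z-ζ→H-δ 3  ⇒ total 22.
Compare {H-α, H-γ}: total 24.
Compare {H-β, H-γ}: total 25.
No size-2 selection does better; minimum is 22.

22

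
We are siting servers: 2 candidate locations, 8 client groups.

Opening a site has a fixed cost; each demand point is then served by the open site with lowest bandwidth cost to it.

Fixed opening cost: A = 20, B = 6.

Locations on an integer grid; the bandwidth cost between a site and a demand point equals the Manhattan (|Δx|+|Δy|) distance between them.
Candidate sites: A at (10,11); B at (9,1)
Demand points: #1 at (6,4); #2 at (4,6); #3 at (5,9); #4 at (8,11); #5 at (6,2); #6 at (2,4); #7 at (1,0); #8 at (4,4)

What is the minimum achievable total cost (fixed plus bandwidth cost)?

76

Open {B}: assign each demand point to its cheapest open site.
  #1→B 6, #2→B 10, #3→B 12, #4→B 11, #5→B 4, #6→B 10, #7→B 9, #8→B 8
  bandwidth cost 70, fixed 6 → total 76.
Compare {A, B}: bandwidth cost 56 + fixed 26 = 82.
Compare {A}: bandwidth cost 92 + fixed 20 = 112.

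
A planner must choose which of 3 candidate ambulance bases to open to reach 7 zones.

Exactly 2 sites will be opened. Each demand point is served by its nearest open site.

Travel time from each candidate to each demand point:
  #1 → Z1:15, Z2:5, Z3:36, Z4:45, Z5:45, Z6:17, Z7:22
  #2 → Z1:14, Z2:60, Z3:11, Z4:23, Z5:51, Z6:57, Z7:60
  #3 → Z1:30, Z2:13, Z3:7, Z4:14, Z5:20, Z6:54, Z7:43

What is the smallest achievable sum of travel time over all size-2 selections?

Open {#1, #3}.
  Z1→#1 15, Z2→#1 5, Z3→#3 7, Z4→#3 14, Z5→#3 20, Z6→#1 17, Z7→#1 22  ⇒ total 100.
Compare {#1, #2}: total 137.
Compare {#2, #3}: total 165.

100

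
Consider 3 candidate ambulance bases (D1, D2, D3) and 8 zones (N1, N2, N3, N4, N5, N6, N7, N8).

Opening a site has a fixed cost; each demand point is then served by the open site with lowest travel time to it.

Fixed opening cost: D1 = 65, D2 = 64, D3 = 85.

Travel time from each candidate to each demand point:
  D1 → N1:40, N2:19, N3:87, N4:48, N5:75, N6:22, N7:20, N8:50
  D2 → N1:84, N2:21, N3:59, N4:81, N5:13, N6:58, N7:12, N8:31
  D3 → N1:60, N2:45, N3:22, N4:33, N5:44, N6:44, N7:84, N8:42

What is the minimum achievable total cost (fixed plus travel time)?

373

Open {D1, D2}: assign each demand point to its cheapest open site.
  N1→D1 40, N2→D1 19, N3→D2 59, N4→D1 48, N5→D2 13, N6→D1 22, N7→D2 12, N8→D2 31
  travel time 244, fixed 129 → total 373.
Compare {D2, D3}: travel time 236 + fixed 149 = 385.
Compare {D1, D3}: travel time 242 + fixed 150 = 392.
Compare {D1, D2, D3}: travel time 192 + fixed 214 = 406.
All other subsets cost ≥ 385. Minimum total cost: 373.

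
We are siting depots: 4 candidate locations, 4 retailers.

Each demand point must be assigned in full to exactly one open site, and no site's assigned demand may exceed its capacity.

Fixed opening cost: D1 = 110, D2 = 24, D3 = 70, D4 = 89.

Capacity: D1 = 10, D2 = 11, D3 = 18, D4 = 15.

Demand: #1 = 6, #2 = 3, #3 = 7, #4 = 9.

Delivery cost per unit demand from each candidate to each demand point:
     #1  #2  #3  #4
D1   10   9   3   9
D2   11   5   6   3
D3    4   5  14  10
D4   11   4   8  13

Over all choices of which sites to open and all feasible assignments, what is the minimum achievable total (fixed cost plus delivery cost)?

Open {D2, D3}; cheapest assignment that respects the capacities:
  D2 (cap 11, load 9): #4 — cost 9×3 = 27
  D3 (cap 18, load 16): #1, #2, #3 — cost 6×4 + 3×5 + 7×14 = 137
  Shipping 164, fixed 94 → total 258.
  Any other capacity-feasible assignment to {D2, D3} ships for at least 164.
Compare {D1, D2, D3}: its best feasible assignment gives total 291.
Compare {D2, D3, D4}: its best feasible assignment gives total 302.
Every other set of open sites that can feasibly serve all demand totals ≥ 291 even under its best assignment. Minimum: 258.

258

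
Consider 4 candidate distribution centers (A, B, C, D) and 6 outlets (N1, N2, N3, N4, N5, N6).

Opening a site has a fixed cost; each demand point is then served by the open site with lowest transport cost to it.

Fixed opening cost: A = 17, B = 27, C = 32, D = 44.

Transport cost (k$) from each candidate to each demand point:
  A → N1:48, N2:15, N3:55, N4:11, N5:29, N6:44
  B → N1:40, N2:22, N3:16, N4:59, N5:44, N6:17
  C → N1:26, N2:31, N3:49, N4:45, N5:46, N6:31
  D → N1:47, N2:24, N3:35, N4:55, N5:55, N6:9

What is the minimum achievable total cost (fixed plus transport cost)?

Open {A, B}: assign each demand point to its cheapest open site.
  N1→B 40, N2→A 15, N3→B 16, N4→A 11, N5→A 29, N6→B 17
  transport cost 128, fixed 44 → total 172.
Compare {A, B, C}: transport cost 114 + fixed 76 = 190.
Compare {A, D}: transport cost 146 + fixed 61 = 207.
Compare {A, B, D}: transport cost 120 + fixed 88 = 208.
All other subsets cost ≥ 190. Minimum total cost: 172.

172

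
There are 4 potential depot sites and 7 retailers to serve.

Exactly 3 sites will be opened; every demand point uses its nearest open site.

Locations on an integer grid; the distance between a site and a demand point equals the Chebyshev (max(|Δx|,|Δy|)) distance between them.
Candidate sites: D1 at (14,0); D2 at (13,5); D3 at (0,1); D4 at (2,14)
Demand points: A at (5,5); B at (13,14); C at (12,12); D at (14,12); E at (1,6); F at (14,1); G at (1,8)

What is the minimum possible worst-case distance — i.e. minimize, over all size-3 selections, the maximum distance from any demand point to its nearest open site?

Open {D1, D2, D3}.
  Farthest demand point is B at distance 9 (to D2); all others are ≤ 9.
With {D1, D2, D4} the worst case is 9.
With {D2, D3, D4} the worst case is 9.
No size-3 selection achieves below 9.

9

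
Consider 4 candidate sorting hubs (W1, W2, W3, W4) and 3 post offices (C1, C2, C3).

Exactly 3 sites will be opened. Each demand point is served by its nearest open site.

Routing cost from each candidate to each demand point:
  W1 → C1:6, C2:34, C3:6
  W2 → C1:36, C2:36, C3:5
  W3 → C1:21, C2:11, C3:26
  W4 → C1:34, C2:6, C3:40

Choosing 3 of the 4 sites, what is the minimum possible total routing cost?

17

Open {W1, W2, W4}.
  C1→W1 6, C2→W4 6, C3→W2 5  ⇒ total 17.
Compare {W1, W3, W4}: total 18.
Compare {W1, W2, W3}: total 22.
No size-3 selection does better; minimum is 17.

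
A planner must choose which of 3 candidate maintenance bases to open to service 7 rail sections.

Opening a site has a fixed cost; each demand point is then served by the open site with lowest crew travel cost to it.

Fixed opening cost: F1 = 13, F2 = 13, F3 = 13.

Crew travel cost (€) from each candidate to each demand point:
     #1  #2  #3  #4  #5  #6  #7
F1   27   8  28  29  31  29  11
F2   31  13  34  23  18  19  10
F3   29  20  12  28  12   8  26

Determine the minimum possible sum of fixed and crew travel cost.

Open {F1, F3}: assign each demand point to its cheapest open site.
  #1→F1 27, #2→F1 8, #3→F3 12, #4→F3 28, #5→F3 12, #6→F3 8, #7→F1 11
  crew travel cost 106, fixed 26 → total 132.
Compare {F2, F3}: crew travel cost 107 + fixed 26 = 133.
Compare {F1, F2, F3}: crew travel cost 100 + fixed 39 = 139.
Compare {F3}: crew travel cost 135 + fixed 13 = 148.
All other subsets cost ≥ 133. Minimum total cost: 132.

132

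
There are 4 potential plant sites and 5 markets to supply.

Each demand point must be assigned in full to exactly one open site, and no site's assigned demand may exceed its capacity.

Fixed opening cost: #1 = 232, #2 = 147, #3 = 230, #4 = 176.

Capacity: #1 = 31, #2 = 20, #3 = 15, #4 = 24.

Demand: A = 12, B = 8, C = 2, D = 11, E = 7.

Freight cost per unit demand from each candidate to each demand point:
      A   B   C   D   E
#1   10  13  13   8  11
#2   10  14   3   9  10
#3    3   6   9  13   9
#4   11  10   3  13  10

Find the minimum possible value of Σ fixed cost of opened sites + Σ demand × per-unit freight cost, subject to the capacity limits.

710

Open {#2, #4}; cheapest assignment that respects the capacities:
  #2 (cap 20, load 20): C, D, E — cost 2×3 + 11×9 + 7×10 = 175
  #4 (cap 24, load 20): A, B — cost 12×11 + 8×10 = 212
  Shipping 387, fixed 323 → total 710.
  Any other capacity-feasible assignment to {#2, #4} ships for at least 387.
Compare {#1, #2}: its best feasible assignment gives total 767.
Compare {#1, #4}: its best feasible assignment gives total 772.
Every other set of open sites that can feasibly serve all demand totals ≥ 767 even under its best assignment. Minimum: 710.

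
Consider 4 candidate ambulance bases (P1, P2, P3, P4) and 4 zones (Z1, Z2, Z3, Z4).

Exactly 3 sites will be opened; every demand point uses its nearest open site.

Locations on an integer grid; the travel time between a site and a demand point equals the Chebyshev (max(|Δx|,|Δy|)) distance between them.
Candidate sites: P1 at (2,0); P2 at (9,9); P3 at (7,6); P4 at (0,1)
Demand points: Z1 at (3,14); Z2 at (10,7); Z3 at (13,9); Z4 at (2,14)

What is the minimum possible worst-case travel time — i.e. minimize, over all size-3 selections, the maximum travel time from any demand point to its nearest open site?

7

Open {P1, P2, P3}.
  Farthest demand point is Z4 at travel time 7 (to P2); all others are ≤ 7.
With {P1, P2, P4} the worst case is 7.
With {P2, P3, P4} the worst case is 7.
No size-3 selection achieves below 7.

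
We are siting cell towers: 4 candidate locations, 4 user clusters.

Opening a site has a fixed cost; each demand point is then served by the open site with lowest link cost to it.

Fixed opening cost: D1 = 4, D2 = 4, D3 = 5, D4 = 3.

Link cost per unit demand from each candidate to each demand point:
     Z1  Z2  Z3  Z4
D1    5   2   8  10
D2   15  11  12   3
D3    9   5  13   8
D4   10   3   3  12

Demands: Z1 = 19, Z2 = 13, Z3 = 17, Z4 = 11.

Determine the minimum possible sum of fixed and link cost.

Open {D1, D2, D4}: assign each demand point to its cheapest open site.
  Z1→D1 19×5=95, Z2→D1 13×2=26, Z3→D4 17×3=51, Z4→D2 11×3=33
  link cost 205, fixed 11 → total 216.
Compare {D1, D2, D3, D4}: link cost 205 + fixed 16 = 221.
Compare {D1, D3, D4}: link cost 260 + fixed 12 = 272.
Compare {D1, D4}: link cost 282 + fixed 7 = 289.
All other subsets cost ≥ 221. Minimum total cost: 216.

216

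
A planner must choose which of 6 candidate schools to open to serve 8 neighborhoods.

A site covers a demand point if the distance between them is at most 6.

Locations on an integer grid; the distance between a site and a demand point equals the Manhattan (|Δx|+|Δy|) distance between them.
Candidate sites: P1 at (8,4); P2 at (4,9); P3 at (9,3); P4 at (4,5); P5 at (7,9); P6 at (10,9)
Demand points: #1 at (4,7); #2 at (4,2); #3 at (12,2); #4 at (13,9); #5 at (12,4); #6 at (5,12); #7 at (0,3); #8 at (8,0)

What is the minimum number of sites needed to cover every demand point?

3

Coverage sets (demand points within 6 of each site):
  P1: {#2, #3, #5, #8}
  P2: {#1, #6}
  P3: {#2, #3, #5, #8}
  P4: {#1, #2, #7}
  P5: {#1, #4, #6}
  P6: {#4}
No 2 sites suffice: every size-2 union leaves at least one demand point uncovered.
But {P1, P4, P5} covers everything, so the minimum is 3.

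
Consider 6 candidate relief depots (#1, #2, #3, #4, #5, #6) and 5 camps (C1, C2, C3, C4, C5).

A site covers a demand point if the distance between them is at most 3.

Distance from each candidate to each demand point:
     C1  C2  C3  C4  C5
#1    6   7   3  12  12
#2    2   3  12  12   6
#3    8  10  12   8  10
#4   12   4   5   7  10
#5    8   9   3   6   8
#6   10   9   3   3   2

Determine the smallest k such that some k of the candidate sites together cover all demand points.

2

Coverage sets (demand points within 3 of each site):
  #1: {C3}
  #2: {C1, C2}
  #3: {}
  #4: {}
  #5: {C3}
  #6: {C3, C4, C5}
No single site covers all 5 demand points.
But {#2, #6} covers everything, so the minimum is 2.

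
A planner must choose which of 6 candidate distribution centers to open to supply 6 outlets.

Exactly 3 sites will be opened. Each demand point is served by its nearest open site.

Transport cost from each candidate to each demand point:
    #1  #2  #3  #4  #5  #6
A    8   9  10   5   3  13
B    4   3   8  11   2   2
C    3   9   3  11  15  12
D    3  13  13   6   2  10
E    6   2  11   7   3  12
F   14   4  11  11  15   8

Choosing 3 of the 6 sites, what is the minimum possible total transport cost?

18

Open {A, B, C}.
  #1→C 3, #2→B 3, #3→C 3, #4→A 5, #5→B 2, #6→B 2  ⇒ total 18.
Compare {B, C, D}: total 19.
Compare {B, C, E}: total 19.
No size-3 selection does better; minimum is 18.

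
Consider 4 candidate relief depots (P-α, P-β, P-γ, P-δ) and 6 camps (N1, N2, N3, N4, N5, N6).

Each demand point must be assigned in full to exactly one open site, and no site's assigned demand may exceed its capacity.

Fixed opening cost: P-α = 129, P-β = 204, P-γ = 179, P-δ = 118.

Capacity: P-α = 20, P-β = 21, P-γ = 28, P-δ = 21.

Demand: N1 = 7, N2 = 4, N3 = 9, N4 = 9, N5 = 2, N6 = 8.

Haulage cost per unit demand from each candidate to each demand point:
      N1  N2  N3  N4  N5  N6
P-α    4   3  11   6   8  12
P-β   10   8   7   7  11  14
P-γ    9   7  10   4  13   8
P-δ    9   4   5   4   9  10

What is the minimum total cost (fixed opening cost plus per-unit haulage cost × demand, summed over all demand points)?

Open {P-α, P-δ}; cheapest assignment that respects the capacities:
  P-α (cap 20, load 19): N1, N2, N6 — cost 7×4 + 4×3 + 8×12 = 136
  P-δ (cap 21, load 20): N3, N4, N5 — cost 9×5 + 9×4 + 2×9 = 99
  Shipping 235, fixed 247 → total 482.
  Any other capacity-feasible assignment to {P-α, P-δ} ships for at least 235.
Compare {P-γ, P-δ}: its best feasible assignment gives total 539.
Compare {P-α, P-γ}: its best feasible assignment gives total 554.
Every other set of open sites that can feasibly serve all demand totals ≥ 539 even under its best assignment. Minimum: 482.

482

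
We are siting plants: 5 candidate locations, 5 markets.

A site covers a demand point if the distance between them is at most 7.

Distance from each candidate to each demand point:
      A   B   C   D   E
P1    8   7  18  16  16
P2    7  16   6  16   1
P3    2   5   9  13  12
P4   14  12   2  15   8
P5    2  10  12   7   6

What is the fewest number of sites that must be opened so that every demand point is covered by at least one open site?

3

Coverage sets (demand points within 7 of each site):
  P1: {B}
  P2: {A, C, E}
  P3: {A, B}
  P4: {C}
  P5: {A, D, E}
No 2 sites suffice: every size-2 union leaves at least one demand point uncovered.
But {P1, P2, P5} covers everything, so the minimum is 3.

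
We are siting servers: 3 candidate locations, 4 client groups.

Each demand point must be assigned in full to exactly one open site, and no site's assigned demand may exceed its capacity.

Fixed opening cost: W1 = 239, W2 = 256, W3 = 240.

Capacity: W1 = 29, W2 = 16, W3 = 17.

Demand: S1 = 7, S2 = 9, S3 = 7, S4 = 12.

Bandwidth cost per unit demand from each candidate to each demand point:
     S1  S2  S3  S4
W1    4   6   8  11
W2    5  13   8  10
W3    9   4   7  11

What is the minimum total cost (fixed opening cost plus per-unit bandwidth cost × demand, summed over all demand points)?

Open {W1, W3}; cheapest assignment that respects the capacities:
  W1 (cap 29, load 19): S1, S4 — cost 7×4 + 12×11 = 160
  W3 (cap 17, load 16): S2, S3 — cost 9×4 + 7×7 = 85
  Shipping 245, fixed 479 → total 724.
  Any other capacity-feasible assignment to {W1, W3} ships for at least 245.
Compare {W1, W2}: its best feasible assignment gives total 753.
Compare {W1, W2, W3}: its best feasible assignment gives total 968.
Every other set of open sites that can feasibly serve all demand totals ≥ 753 even under its best assignment. Minimum: 724.

724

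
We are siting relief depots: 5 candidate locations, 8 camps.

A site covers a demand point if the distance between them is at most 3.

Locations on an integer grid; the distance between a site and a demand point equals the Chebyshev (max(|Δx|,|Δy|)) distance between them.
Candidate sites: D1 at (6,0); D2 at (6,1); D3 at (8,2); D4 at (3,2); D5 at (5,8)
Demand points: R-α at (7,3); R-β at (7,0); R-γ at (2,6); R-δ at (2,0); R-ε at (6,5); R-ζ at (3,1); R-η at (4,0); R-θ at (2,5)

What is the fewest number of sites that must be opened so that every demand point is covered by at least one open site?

Coverage sets (demand points within 3 of each site):
  D1: {R-α, R-β, R-ζ, R-η}
  D2: {R-α, R-β, R-ζ, R-η}
  D3: {R-α, R-β, R-ε}
  D4: {R-δ, R-ε, R-ζ, R-η, R-θ}
  D5: {R-γ, R-ε, R-θ}
No 2 sites suffice: every size-2 union leaves at least one demand point uncovered.
But {D1, D4, D5} covers everything, so the minimum is 3.

3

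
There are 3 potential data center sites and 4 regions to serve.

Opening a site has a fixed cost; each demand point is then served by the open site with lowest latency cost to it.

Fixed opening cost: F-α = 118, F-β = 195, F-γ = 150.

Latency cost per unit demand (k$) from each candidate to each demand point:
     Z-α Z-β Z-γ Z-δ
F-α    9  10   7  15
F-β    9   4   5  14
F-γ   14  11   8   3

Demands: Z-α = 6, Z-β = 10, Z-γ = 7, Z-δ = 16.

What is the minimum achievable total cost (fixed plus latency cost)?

Open {F-γ}: assign each demand point to its cheapest open site.
  Z-α→F-γ 6×14=84, Z-β→F-γ 10×11=110, Z-γ→F-γ 7×8=56, Z-δ→F-γ 16×3=48
  latency cost 298, fixed 150 → total 448.
Compare {F-α, F-γ}: latency cost 251 + fixed 268 = 519.
Compare {F-β, F-γ}: latency cost 177 + fixed 345 = 522.
Compare {F-β}: latency cost 353 + fixed 195 = 548.
All other subsets cost ≥ 519. Minimum total cost: 448.

448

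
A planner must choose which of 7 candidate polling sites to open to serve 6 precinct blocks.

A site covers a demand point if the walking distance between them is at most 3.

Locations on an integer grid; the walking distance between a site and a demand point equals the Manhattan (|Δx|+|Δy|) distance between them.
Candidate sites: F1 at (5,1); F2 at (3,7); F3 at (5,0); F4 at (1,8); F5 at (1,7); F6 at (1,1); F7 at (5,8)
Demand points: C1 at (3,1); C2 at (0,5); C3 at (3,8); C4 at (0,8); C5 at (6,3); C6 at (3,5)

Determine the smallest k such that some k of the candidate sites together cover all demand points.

Coverage sets (demand points within 3 of each site):
  F1: {C1, C5}
  F2: {C3, C6}
  F3: {C1}
  F4: {C3, C4}
  F5: {C2, C3, C4}
  F6: {C1}
  F7: {C3}
No 2 sites suffice: every size-2 union leaves at least one demand point uncovered.
But {F1, F2, F5} covers everything, so the minimum is 3.

3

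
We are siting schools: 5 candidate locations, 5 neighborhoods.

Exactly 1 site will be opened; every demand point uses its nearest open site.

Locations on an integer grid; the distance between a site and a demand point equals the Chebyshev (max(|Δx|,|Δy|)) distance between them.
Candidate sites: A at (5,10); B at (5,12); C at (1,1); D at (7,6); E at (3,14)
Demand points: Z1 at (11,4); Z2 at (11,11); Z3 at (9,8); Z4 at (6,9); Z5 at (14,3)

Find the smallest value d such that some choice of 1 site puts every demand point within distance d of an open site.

7

Open {D}.
  Farthest demand point is Z5 at distance 7 (to D); all others are ≤ 7.
With {A} the worst case is 9.
With {B} the worst case is 9.
No size-1 selection achieves below 7.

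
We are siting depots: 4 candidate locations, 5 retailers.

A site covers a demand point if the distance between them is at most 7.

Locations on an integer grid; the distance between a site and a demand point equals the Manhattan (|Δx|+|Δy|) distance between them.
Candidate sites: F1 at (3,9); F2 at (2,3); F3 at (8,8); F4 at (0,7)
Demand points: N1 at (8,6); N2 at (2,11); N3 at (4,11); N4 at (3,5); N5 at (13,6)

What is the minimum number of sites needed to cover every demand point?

Coverage sets (demand points within 7 of each site):
  F1: {N2, N3, N4}
  F2: {N4}
  F3: {N1, N3, N5}
  F4: {N2, N4}
No single site covers all 5 demand points.
But {F1, F3} covers everything, so the minimum is 2.

2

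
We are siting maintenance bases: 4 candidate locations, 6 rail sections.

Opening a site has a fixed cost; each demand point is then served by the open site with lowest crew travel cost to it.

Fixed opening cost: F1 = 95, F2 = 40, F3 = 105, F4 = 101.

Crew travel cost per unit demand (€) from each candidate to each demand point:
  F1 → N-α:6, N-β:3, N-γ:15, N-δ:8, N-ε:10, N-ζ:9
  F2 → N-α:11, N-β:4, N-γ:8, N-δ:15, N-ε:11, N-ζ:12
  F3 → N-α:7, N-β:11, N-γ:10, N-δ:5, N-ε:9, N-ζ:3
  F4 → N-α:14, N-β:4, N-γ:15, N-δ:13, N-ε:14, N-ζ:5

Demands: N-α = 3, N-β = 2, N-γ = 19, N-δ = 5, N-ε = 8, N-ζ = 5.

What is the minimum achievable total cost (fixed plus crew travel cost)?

Open {F2, F3}: assign each demand point to its cheapest open site.
  N-α→F3 3×7=21, N-β→F2 2×4=8, N-γ→F2 19×8=152, N-δ→F3 5×5=25, N-ε→F3 8×9=72, N-ζ→F3 5×3=15
  crew travel cost 293, fixed 145 → total 438.
Compare {F3}: crew travel cost 345 + fixed 105 = 450.
Compare {F2}: crew travel cost 416 + fixed 40 = 456.
Compare {F1, F2}: crew travel cost 341 + fixed 135 = 476.
All other subsets cost ≥ 450. Minimum total cost: 438.

438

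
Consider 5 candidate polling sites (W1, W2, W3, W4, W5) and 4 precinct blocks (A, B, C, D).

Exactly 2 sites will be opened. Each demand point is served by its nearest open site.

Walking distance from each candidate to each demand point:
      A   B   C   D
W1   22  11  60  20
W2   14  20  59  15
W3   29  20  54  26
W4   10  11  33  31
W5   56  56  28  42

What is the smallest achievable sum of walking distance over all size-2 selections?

69

Open {W2, W4}.
  A→W4 10, B→W4 11, C→W4 33, D→W2 15  ⇒ total 69.
Compare {W1, W4}: total 74.
Compare {W2, W5}: total 77.
No size-2 selection does better; minimum is 69.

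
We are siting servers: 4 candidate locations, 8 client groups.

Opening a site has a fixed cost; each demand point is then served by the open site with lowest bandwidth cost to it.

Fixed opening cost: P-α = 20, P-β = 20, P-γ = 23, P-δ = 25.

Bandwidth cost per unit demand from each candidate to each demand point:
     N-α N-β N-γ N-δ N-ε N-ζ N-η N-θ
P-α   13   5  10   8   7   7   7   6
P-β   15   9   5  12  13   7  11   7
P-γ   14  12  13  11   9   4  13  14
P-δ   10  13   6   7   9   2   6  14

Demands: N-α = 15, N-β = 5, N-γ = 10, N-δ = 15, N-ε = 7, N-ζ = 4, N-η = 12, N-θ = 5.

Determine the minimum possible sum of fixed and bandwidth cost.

Open {P-α, P-δ}: assign each demand point to its cheapest open site.
  N-α→P-δ 15×10=150, N-β→P-α 5×5=25, N-γ→P-δ 10×6=60, N-δ→P-δ 15×7=105, N-ε→P-α 7×7=49, N-ζ→P-δ 4×2=8, N-η→P-δ 12×6=72, N-θ→P-α 5×6=30
  bandwidth cost 499, fixed 45 → total 544.
Compare {P-α, P-β, P-δ}: bandwidth cost 489 + fixed 65 = 554.
Compare {P-α, P-γ, P-δ}: bandwidth cost 499 + fixed 68 = 567.
Compare {P-β, P-δ}: bandwidth cost 528 + fixed 45 = 573.
All other subsets cost ≥ 554. Minimum total cost: 544.

544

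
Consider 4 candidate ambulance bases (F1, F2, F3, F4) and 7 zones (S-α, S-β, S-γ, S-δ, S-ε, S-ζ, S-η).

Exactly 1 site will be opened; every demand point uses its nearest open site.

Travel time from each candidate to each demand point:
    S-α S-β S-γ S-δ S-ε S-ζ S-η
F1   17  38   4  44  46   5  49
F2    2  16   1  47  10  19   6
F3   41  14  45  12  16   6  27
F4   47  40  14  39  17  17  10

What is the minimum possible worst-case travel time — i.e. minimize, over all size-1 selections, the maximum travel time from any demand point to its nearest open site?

Open {F3}.
  Farthest demand point is S-γ at travel time 45 (to F3); all others are ≤ 45.
With {F2} the worst case is 47.
With {F4} the worst case is 47.
No size-1 selection achieves below 45.

45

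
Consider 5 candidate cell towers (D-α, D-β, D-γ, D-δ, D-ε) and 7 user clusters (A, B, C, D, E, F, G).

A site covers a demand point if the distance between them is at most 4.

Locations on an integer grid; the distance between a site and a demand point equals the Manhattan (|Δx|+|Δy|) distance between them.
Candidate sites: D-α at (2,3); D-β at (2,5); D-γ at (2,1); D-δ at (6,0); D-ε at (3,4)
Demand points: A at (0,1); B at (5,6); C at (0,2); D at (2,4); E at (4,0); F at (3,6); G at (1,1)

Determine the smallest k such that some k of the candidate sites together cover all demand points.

Coverage sets (demand points within 4 of each site):
  D-α: {A, C, D, F, G}
  D-β: {B, D, F}
  D-γ: {A, C, D, E, G}
  D-δ: {E}
  D-ε: {B, D, F}
No single site covers all 7 demand points.
But {D-β, D-γ} covers everything, so the minimum is 2.

2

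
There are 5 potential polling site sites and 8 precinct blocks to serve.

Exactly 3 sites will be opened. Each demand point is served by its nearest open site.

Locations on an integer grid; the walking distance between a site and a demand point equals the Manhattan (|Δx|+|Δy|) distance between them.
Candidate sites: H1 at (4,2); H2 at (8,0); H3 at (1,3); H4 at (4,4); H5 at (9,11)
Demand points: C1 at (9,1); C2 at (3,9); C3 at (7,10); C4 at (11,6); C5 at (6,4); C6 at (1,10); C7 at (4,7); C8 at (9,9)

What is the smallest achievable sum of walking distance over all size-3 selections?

34

Open {H2, H4, H5}.
  C1→H2 2, C2→H4 6, C3→H5 3, C4→H5 7, C5→H4 2, C6→H4 9, C7→H4 3, C8→H5 2  ⇒ total 34.
Compare {H1, H4, H5}: total 38.
Compare {H3, H4, H5}: total 38.
No size-3 selection does better; minimum is 34.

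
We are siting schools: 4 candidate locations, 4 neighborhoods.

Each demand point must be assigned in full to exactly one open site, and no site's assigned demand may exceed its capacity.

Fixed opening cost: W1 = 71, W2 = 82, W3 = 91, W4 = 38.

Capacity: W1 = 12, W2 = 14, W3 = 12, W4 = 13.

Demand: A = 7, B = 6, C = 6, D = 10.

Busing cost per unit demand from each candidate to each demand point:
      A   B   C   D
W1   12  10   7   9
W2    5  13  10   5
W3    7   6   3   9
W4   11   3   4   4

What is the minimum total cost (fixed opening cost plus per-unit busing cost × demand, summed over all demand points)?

340

Open {W2, W3, W4}; cheapest assignment that respects the capacities:
  W2 (cap 14, load 7): A — cost 7×5 = 35
  W3 (cap 12, load 12): B, C — cost 6×6 + 6×3 = 54
  W4 (cap 13, load 10): D — cost 10×4 = 40
  Shipping 129, fixed 211 → total 340.
  Any other capacity-feasible assignment to {W2, W3, W4} ships for at least 129.
Compare {W1, W2, W4}: its best feasible assignment gives total 358.
Compare {W1, W3, W4}: its best feasible assignment gives total 378.
Every other set of open sites that can feasibly serve all demand totals ≥ 358 even under its best assignment. Minimum: 340.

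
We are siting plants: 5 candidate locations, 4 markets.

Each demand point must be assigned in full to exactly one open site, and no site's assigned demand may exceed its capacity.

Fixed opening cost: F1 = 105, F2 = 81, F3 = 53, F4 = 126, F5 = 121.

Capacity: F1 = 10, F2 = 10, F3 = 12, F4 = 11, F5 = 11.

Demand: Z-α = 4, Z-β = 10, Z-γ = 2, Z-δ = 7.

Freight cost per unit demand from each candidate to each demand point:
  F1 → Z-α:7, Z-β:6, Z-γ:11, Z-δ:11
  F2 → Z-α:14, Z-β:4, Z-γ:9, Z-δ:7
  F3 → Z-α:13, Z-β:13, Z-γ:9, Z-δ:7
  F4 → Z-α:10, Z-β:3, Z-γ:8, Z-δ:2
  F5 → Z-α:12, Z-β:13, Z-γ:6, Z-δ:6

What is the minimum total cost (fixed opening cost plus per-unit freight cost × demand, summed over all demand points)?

Open {F2, F3, F4}; cheapest assignment that respects the capacities:
  F2 (cap 10, load 10): Z-β — cost 10×4 = 40
  F3 (cap 12, load 2): Z-γ — cost 2×9 = 18
  F4 (cap 11, load 11): Z-α, Z-δ — cost 4×10 + 7×2 = 54
  Shipping 112, fixed 260 → total 372.
  Any other capacity-feasible assignment to {F2, F3, F4} ships for at least 112.
Compare {F1, F2, F3}: its best feasible assignment gives total 374.
Compare {F3, F4}: its best feasible assignment gives total 381.
Every other set of open sites that can feasibly serve all demand totals ≥ 374 even under its best assignment. Minimum: 372.

372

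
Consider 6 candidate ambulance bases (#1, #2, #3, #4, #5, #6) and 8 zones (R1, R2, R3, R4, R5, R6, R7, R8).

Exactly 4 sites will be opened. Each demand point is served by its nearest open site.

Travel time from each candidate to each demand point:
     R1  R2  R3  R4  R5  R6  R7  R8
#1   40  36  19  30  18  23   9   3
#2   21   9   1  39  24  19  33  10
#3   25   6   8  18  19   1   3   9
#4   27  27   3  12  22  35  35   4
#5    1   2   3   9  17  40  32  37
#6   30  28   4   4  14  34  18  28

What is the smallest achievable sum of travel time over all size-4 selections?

31

Open {#1, #3, #5, #6}.
  R1→#5 1, R2→#5 2, R3→#5 3, R4→#6 4, R5→#6 14, R6→#3 1, R7→#3 3, R8→#1 3  ⇒ total 31.
Compare {#3, #4, #5, #6}: total 32.
Compare {#2, #3, #5, #6}: total 35.
No size-4 selection does better; minimum is 31.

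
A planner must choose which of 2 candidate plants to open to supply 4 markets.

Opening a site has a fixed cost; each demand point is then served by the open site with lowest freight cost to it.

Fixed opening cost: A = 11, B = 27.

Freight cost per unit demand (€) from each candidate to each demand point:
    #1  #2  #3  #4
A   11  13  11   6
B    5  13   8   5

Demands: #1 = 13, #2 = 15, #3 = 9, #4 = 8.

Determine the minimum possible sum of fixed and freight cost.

399

Open {B}: assign each demand point to its cheapest open site.
  #1→B 13×5=65, #2→B 15×13=195, #3→B 9×8=72, #4→B 8×5=40
  freight cost 372, fixed 27 → total 399.
Compare {A, B}: freight cost 372 + fixed 38 = 410.
Compare {A}: freight cost 485 + fixed 11 = 496.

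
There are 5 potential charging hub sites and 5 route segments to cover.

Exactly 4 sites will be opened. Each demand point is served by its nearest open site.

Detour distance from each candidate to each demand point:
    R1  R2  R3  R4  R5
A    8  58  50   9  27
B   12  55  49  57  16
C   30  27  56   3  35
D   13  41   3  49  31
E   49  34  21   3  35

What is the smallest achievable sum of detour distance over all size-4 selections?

Open {A, B, C, D}.
  R1→A 8, R2→C 27, R3→D 3, R4→C 3, R5→B 16  ⇒ total 57.
Compare {B, C, D, E}: total 61.
Compare {A, B, D, E}: total 64.
No size-4 selection does better; minimum is 57.

57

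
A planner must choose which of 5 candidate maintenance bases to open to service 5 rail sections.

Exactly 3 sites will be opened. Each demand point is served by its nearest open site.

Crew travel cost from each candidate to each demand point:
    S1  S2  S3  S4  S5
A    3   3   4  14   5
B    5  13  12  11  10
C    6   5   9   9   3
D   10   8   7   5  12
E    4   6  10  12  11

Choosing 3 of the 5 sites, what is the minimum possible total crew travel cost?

Open {A, C, D}.
  S1→A 3, S2→A 3, S3→A 4, S4→D 5, S5→C 3  ⇒ total 18.
Compare {A, B, D}: total 20.
Compare {A, D, E}: total 20.
No size-3 selection does better; minimum is 18.

18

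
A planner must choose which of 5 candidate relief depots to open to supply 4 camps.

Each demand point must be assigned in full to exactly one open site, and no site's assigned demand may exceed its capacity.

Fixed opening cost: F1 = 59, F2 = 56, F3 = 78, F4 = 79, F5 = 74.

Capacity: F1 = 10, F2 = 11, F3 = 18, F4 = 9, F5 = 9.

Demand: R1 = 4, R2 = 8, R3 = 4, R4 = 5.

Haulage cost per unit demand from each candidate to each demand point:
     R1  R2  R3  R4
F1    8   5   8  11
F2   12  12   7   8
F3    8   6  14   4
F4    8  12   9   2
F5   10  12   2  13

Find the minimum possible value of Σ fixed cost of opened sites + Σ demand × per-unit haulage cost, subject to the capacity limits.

Open {F3, F5}; cheapest assignment that respects the capacities:
  F3 (cap 18, load 17): R1, R2, R4 — cost 4×8 + 8×6 + 5×4 = 100
  F5 (cap 9, load 4): R3 — cost 4×2 = 8
  Shipping 108, fixed 152 → total 260.
  Any other capacity-feasible assignment to {F3, F5} ships for at least 108.
Compare {F2, F3}: its best feasible assignment gives total 262.
Compare {F1, F3}: its best feasible assignment gives total 269.
Every other set of open sites that can feasibly serve all demand totals ≥ 262 even under its best assignment. Minimum: 260.

260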